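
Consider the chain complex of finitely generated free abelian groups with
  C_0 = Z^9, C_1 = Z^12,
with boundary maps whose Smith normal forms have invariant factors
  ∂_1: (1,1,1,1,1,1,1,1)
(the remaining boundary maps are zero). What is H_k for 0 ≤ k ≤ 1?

H_0: b_0 = 9 − 0 − 8 = 1; torsion from ∂_1 factors > 1: none. So H_0 ≅ Z.
H_1: b_1 = 12 − 8 − 0 = 4; torsion from ∂_2 factors > 1: none. So H_1 ≅ Z^4.

H_0 ≅ Z,  H_1 ≅ Z^4.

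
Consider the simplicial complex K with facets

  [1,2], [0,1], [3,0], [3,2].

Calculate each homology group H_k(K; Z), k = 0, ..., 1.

H_0 ≅ Z,  H_1 ≅ Z.

Fix the vertex order 0 < 1 < 2 < 3 and write every simplex with vertices in increasing order. Then dim K = 1 and the simplices of K are:

  0-simplices (4): [0], [1], [2], [3]
  1-simplices (4): [0,1], [0,3], [1,2], [2,3]

Hence C_0 ≅ Z^4, C_1 ≅ Z^4.

The boundary map ∂_1: C_1 → C_0 maps an edge to its endpoints' difference, ∂[p,q] = q − p. For instance
  ∂[2,3] = [3] − [2].
This gives a 4×4 integer matrix of rank 3; reducing to Smith normal form yields diagonal entries (1,1,1).

Reading off H_k = ker ∂_k / im ∂_{k+1}:

  H_0: rank C_0 − rank ∂_1 = 4 − 3 = 1, and the invariant factors of ∂_1 are all 1, so H_0 = Z.
  H_1: rank ker ∂_1 − rank ∂_2 = (4 − 3) − 0 = 1, and there is no ∂_2, so H_1 = Z.

As a check, the Euler characteristic is 4 − 4 = 0, which agrees with 1 − 1 = 0.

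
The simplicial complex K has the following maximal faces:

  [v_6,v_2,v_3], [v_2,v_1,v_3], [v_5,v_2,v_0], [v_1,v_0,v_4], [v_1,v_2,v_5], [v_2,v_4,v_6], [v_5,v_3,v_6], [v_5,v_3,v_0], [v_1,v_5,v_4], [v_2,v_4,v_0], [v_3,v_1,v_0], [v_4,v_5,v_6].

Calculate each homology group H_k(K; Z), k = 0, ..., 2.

H_0 ≅ Z,  H_1 ≅ Z/2,  H_2 = 0.

K has 7 vertices, 18 edges, 12 triangles.
rank ∂_0 = 0, rank ∂_1 = 6 ⇒ b_0 = 7 − 0 − 6 = 1; all invariant factors of ∂_1 are 1 so no torsion. So H_0 ≅ Z.
rank ∂_1 = 6, rank ∂_2 = 12 ⇒ b_1 = 18 − 6 − 12 = 0; ∂_2 has invariant factor(s) [2] giving torsion. So H_1 ≅ Z/2.
rank ∂_2 = 12, rank ∂_3 = 0 ⇒ b_2 = 12 − 12 − 0 = 0. So H_2 ≅ 0.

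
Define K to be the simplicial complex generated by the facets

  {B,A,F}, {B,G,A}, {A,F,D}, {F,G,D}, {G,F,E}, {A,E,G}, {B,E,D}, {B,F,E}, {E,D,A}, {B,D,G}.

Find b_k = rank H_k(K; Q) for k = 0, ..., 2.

Take the total order A < B < D < E < F < G on the vertex set. Then K (dimension 2) consists of the simplices:

  0-simplices (6): A, B, D, E, F, G
  1-simplices (15): AB, AD, AE, AF, AG, BD, BE, BF, BG, DE, DF, DG, EF, EG, FG
  2-simplices (10): ABF, ABG, ADE, ADF, AEG, BDE, BDG, BEF, DFG, EFG

giving chain groups C_0 ≅ Z^6, C_1 ≅ Z^15, C_2 ≅ Z^10.

The boundary map ∂_1: C_1 → C_0 sends each edge [p,q] (with p < q) to q − p.
The resulting 6×15 matrix has rank 5, and its Smith normal form has invariant factors (1,1,1,1,1).

Boundary ∂_2: C_2 → C_1 maps a triangle to the signed sum of its edges. For instance
  ∂BDE = DE − BE + BD,
  ∂ADE = DE − AE + AD.
This gives a 15×10 integer matrix of rank 10; reducing to Smith normal form yields diagonal entries (1,1,1,1,1,1,1,1,1,2).

Now H_k = ker ∂_k / im ∂_{k+1}, so:

  H_0: rank C_0 − rank ∂_1 = 6 − 5 = 1, and the invariant factors of ∂_1 are all 1, so H_0 = Z.
  H_1: rank ker ∂_1 − rank ∂_2 = (15 − 5) − 10 = 0, and ∂_2 has invariant factor 2 > 1, so H_1 = Z/2.
  H_2: rank ker ∂_2 − rank ∂_3 = (10 − 10) − 0 = 0, and there is no ∂_3, so H_2 = 0.

(K is a triangulation of the real projective plane RP^2.)

Hence the Betti numbers are b_0 = 1, b_1 = 0, b_2 = 0.

b_0 = 1, b_1 = 0, b_2 = 0.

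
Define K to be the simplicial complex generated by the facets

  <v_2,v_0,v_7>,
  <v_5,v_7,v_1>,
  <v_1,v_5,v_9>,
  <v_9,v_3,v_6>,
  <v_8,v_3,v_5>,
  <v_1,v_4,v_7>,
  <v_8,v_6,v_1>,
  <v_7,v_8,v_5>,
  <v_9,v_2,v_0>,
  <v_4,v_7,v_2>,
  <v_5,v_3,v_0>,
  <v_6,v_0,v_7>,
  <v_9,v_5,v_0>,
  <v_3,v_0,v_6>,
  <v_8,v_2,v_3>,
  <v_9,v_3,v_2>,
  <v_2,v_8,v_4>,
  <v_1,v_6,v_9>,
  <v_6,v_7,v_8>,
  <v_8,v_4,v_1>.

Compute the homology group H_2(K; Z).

Take the total order v_0 < v_1 < v_2 < v_3 < v_4 < v_5 < v_6 < v_7 < v_8 < v_9 on the vertex set. Then K (dimension 2) consists of the simplices:

  0-simplices (10): [v_0], [v_1], [v_2], [v_3], [v_4], [v_5], [v_6], [v_7], [v_8], [v_9]
  1-simplices (30): (30 of them)
  2-simplices (20): (20 of them)

Hence C_0 ≅ Z^10, C_1 ≅ Z^30, C_2 ≅ Z^20.

Boundary ∂_1: C_1 → C_0 maps an edge to its endpoints' difference, ∂[p,q] = q − p. For instance
  ∂[v_3,v_9] = [v_9] − [v_3].
This gives a 10×30 integer matrix of rank 9; reducing to Smith normal form yields diagonal entries (1,1,1,1,1,1,1,1,1).

The boundary map ∂_2: C_2 → C_1 maps a triangle to the signed sum of its edges. For instance
  ∂[v_0,v_3,v_6] = [v_3,v_6] − [v_0,v_6] + [v_0,v_3],
  ∂[v_1,v_5,v_7] = [v_5,v_7] − [v_1,v_7] + [v_1,v_5].
The resulting 30×20 matrix has rank 20, and its Smith normal form has invariant factors (1,1,1,1,1,1,1,1,1,1,1,1,1,1,1,1,1,1,1,2).

From H_k ≅ ker(∂_k) / im(∂_{k+1}) we obtain:

  H_2: rank ker ∂_2 − rank ∂_3 = (20 − 20) − 0 = 0, and there is no ∂_3, so H_2 = 0.

H_2 ≅ 0.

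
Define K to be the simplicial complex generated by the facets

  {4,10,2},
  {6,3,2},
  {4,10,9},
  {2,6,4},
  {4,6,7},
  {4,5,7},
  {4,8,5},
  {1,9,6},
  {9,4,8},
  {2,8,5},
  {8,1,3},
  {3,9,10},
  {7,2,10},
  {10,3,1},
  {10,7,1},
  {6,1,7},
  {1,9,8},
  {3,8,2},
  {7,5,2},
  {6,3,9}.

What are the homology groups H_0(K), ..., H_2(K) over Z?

Fix the vertex order 1 < 2 < 3 < 4 < 5 < 6 < 7 < 8 < 9 < 10 and write every simplex with vertices in increasing order. Then dim K = 2 and the simplices of K are:

  0-simplices (10): [1], [2], [3], [4], [5], [6], [7], [8], [9], [10]
  1-simplices (30): (30 of them)
  2-simplices (20): (20 of them)

Hence C_0 ≅ Z^10, C_1 ≅ Z^30, C_2 ≅ Z^20.

The boundary map ∂_1: C_1 → C_0 is given by ∂[p,q] = [q] − [p].
The 10×30 boundary matrix has rank 9 and Smith normal form diag(1,1,1,1,1,1,1,1,1).

The boundary map ∂_2: C_2 → C_1 acts by ∂[p,q,r] = [q,r] − [p,r] + [p,q]. For instance
  ∂[2,3,6] = [3,6] − [2,6] + [2,3],
  ∂[4,5,7] = [5,7] − [4,7] + [4,5].
The resulting 30×20 matrix has rank 20, and its Smith normal form has invariant factors (1,1,1,1,1,1,1,1,1,1,1,1,1,1,1,1,1,1,1,2).

Reading off H_k = ker ∂_k / im ∂_{k+1}:

  H_0: rank C_0 − rank ∂_1 = 10 − 9 = 1, and the invariant factors of ∂_1 are all 1, so H_0 ≅ Z.
  H_1: rank ker ∂_1 − rank ∂_2 = (30 − 9) − 20 = 1, and ∂_2 has invariant factor 2 > 1, so H_1 ≅ Z ⊕ Z/2Z.
  H_2: rank ker ∂_2 − rank ∂_3 = (20 − 20) − 0 = 0, and there is no ∂_3, so H_2 ≅ 0.

H_0 = Z,  H_1 = Z ⊕ Z/2Z,  H_2 = 0.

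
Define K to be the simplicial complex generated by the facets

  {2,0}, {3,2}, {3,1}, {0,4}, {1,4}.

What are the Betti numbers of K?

b_0 = 1, b_1 = 1.

Take the total order 0 < 1 < 2 < 3 < 4 on the vertex set. Then K (dimension 1) consists of the simplices:

  0-simplices (5): [0], [1], [2], [3], [4]
  1-simplices (5): [0,2], [0,4], [1,3], [1,4], [2,3]

so the chain groups are C_0 ≅ Z^5, C_1 ≅ Z^5.

Boundary ∂_1: C_1 → C_0 maps an edge to its endpoints' difference, ∂[p,q] = q − p.
The 5×5 boundary matrix has rank 4 and Smith normal form diag(1,1,1,1).

Now H_k = ker ∂_k / im ∂_{k+1}, so:

  H_0: rank C_0 − rank ∂_1 = 5 − 4 = 1, and the invariant factors of ∂_1 are all 1, so H_0 ≅ Z.
  H_1: rank ker ∂_1 − rank ∂_2 = (5 − 4) − 0 = 1, and there is no ∂_2, so H_1 ≅ Z.

As a check, the Euler characteristic is 5 − 5 = 0, which agrees with 1 − 1 = 0.
(K is a triangulation of the circle S^1.)

Hence the Betti numbers are b_0 = 1, b_1 = 1.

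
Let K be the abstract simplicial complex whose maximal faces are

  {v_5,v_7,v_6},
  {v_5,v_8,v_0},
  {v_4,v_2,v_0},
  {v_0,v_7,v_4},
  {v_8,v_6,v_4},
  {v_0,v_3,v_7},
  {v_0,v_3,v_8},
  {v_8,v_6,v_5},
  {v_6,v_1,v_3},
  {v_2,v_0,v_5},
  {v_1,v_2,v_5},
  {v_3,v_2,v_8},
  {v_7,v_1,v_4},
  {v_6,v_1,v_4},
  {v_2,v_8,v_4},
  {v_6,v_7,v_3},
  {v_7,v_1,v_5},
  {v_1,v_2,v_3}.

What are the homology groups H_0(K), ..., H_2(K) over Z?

Order the vertices as v_0 < v_1 < v_2 < v_3 < v_4 < v_5 < v_6 < v_7 < v_8. Listing each simplex with vertices in this order, K has dimension 2 with simplices:

  0-simplices (9): [v_0], [v_1], [v_2], [v_3], [v_4], [v_5], [v_6], [v_7], [v_8]
  1-simplices (27): (27 of them)
  2-simplices (18): (18 of them)

so the chain groups are C_0 ≅ Z^9, C_1 ≅ Z^27, C_2 ≅ Z^18.

The boundary map ∂_1: C_1 → C_0 sends each edge [p,q] (with p < q) to q − p. For instance
  ∂[v_6,v_8] = [v_8] − [v_6].
The 9×27 boundary matrix has rank 8 and Smith normal form diag(1,1,1,1,1,1,1,1).

Boundary ∂_2: C_2 → C_1 acts by ∂[p,q,r] = [q,r] − [p,r] + [p,q]. For instance
  ∂[v_0,v_5,v_8] = [v_5,v_8] − [v_0,v_8] + [v_0,v_5],
  ∂[v_0,v_3,v_8] = [v_3,v_8] − [v_0,v_8] + [v_0,v_3].
The resulting 27×18 matrix has rank 18, and its Smith normal form has invariant factors (1,1,1,1,1,1,1,1,1,1,1,1,1,1,1,1,1,2).

From H_k ≅ ker(∂_k) / im(∂_{k+1}) we obtain:

  H_0: rank C_0 − rank ∂_1 = 9 − 8 = 1, and the invariant factors of ∂_1 are all 1, so H_0 ≅ Z.
  H_1: rank ker ∂_1 − rank ∂_2 = (27 − 8) − 18 = 1, and ∂_2 has invariant factor 2 > 1, so H_1 ≅ Z ⊕ Z/2Z.
  H_2: rank ker ∂_2 − rank ∂_3 = (18 − 18) − 0 = 0, and there is no ∂_3, so H_2 ≅ 0.

H_0 ≅ Z,  H_1 ≅ Z ⊕ Z/2Z,  H_2 = 0.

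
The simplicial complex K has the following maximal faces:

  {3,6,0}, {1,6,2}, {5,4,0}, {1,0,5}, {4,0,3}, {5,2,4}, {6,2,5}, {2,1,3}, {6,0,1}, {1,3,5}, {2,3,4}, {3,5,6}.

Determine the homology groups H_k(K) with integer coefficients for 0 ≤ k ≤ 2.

Order the vertices as 0 < 1 < 2 < 3 < 4 < 5 < 6. Listing each simplex with vertices in this order, K has dimension 2 with simplices:

  0-simplices (7): [0], [1], [2], [3], [4], [5], [6]
  1-simplices (18): [0,1], [0,3], [0,4], [0,5], [0,6], [1,2], [1,3], [1,5], [1,6], [2,3], [2,4], [2,5], [2,6], [3,4], [3,5], [3,6], [4,5], [5,6]
  2-simplices (12): [0,1,5], [0,1,6], [0,3,4], [0,3,6], [0,4,5], [1,2,3], [1,2,6], [1,3,5], [2,3,4], [2,4,5], [2,5,6], [3,5,6]

Hence C_0 ≅ Z^7, C_1 ≅ Z^18, C_2 ≅ Z^12.

∂_1: C_1 → C_0 maps an edge to its endpoints' difference, ∂[p,q] = q − p.
The 7×18 boundary matrix has rank 6 and Smith normal form diag(1,1,1,1,1,1).

The boundary map ∂_2: C_2 → C_1 acts by ∂[p,q,r] = [q,r] − [p,r] + [p,q]. For instance
  ∂[0,3,4] = [3,4] − [0,4] + [0,3],
  ∂[3,5,6] = [5,6] − [3,6] + [3,5].
The resulting 18×12 matrix has rank 12, and its Smith normal form has invariant factors (1,1,1,1,1,1,1,1,1,1,1,2).

Now H_k = ker ∂_k / im ∂_{k+1}, so:

  H_0: rank C_0 − rank ∂_1 = 7 − 6 = 1, and the invariant factors of ∂_1 are all 1, so H_0 ≅ Z.
  H_1: rank ker ∂_1 − rank ∂_2 = (18 − 6) − 12 = 0, and ∂_2 has invariant factor 2 > 1, so H_1 ≅ Z/2.
  H_2: rank ker ∂_2 − rank ∂_3 = (12 − 12) − 0 = 0, and there is no ∂_3, so H_2 ≅ 0.

As a check, the Euler characteristic is 7 − 18 + 12 = 1, which agrees with 1 − 0 + 0 = 1.

H_0 = Z,  H_1 = Z/2,  H_2 = 0.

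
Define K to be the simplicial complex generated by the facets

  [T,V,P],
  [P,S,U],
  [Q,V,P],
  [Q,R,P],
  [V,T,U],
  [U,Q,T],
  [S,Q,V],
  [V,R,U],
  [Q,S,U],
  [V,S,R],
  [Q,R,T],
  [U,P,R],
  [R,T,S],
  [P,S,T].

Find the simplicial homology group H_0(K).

H_0 ≅ Z.

Fix the vertex order P < Q < R < S < T < U < V and write every simplex with vertices in increasing order. Then dim K = 2 and the simplices of K are:

  0-simplices (7): P, Q, R, S, T, U, V
  1-simplices (21): PQ, PR, PS, PT, PU, PV, QR, QS, QT, QU, QV, RS, RT, RU, RV, ST, SU, SV, TU, TV, UV
  2-simplices (14): PQR, PQV, PRU, PST, PSU, PTV, QRT, QSU, QSV, QTU, RST, RSV, RUV, TUV

Hence C_0 ≅ Z^7, C_1 ≅ Z^21, C_2 ≅ Z^14.

Boundary ∂_1: C_1 → C_0 maps an edge to its endpoints' difference, ∂[p,q] = q − p. For instance
  ∂PU = U − P.
As a 7×21 matrix over Z this has rank 6, with invariant factors (1,1,1,1,1,1).

The boundary map ∂_2: C_2 → C_1 sends each 2-simplex [p,q,r] to [q,r] − [p,r] + [p,q]. For instance
  ∂TUV = UV − TV + TU,
  ∂QSV = SV − QV + QS.
As a 21×14 matrix over Z this has rank 13, with invariant factors (1,1,1,1,1,1,1,1,1,1,1,1,1).

Reading off H_k = ker ∂_k / im ∂_{k+1}:

  H_0: rank C_0 − rank ∂_1 = 7 − 6 = 1, and the invariant factors of ∂_1 are all 1, so H_0 ≅ Z.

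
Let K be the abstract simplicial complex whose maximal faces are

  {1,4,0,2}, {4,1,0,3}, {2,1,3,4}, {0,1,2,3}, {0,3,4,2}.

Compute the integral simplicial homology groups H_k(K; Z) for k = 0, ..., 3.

Take the total order 0 < 1 < 2 < 3 < 4 on the vertex set. Then K (dimension 3) consists of the simplices:

  0-simplices (5): [0], [1], [2], [3], [4]
  1-simplices (10): [0,1], [0,2], [0,3], [0,4], [1,2], [1,3], [1,4], [2,3], [2,4], [3,4]
  2-simplices (10): [0,1,2], [0,1,3], [0,1,4], [0,2,3], [0,2,4], [0,3,4], [1,2,3], [1,2,4], [1,3,4], [2,3,4]
  3-simplices (5): [0,1,2,3], [0,1,2,4], [0,1,3,4], [0,2,3,4], [1,2,3,4]

giving chain groups C_0 ≅ Z^5, C_1 ≅ Z^10, C_2 ≅ Z^10, C_3 ≅ Z^5.

The boundary map ∂_1: C_1 → C_0 sends each edge [p,q] (with p < q) to q − p. For instance
  ∂[2,4] = [4] − [2].
As a 5×10 matrix over Z this has rank 4, with invariant factors (1,1,1,1).

∂_2: C_2 → C_1 acts by ∂[p,q,r] = [q,r] − [p,r] + [p,q]. For instance
  ∂[2,3,4] = [3,4] − [2,4] + [2,3],
  ∂[0,1,2] = [1,2] − [0,2] + [0,1].
As a 10×10 matrix over Z this has rank 6, with invariant factors (1,1,1,1,1,1).

Boundary ∂_3: C_3 → C_2 sends each 3-simplex σ to the alternating sum Σ_i (−1)^i (σ with its i-th vertex removed). For instance
  ∂[1,2,3,4] = [2,3,4] − [1,3,4] + [1,2,4] − [1,2,3],
  ∂[0,2,3,4] = [2,3,4] − [0,3,4] + [0,2,4] − [0,2,3].
The resulting 10×5 matrix has rank 4, and its Smith normal form has invariant factors (1,1,1,1).

From H_k ≅ ker(∂_k) / im(∂_{k+1}) we obtain:

  H_0: rank C_0 − rank ∂_1 = 5 − 4 = 1, and the invariant factors of ∂_1 are all 1, so H_0 ≅ Z.
  H_1: rank ker ∂_1 − rank ∂_2 = (10 − 4) − 6 = 0, and the invariant factors of ∂_2 are all 1, so H_1 ≅ 0.
  H_2: rank ker ∂_2 − rank ∂_3 = (10 − 6) − 4 = 0, and the invariant factors of ∂_3 are all 1, so H_2 ≅ 0.
  H_3: rank ker ∂_3 − rank ∂_4 = (5 − 4) − 0 = 1, and there is no ∂_4, so H_3 ≅ Z.

H_0 = Z,  H_1 = 0,  H_2 = 0,  H_3 = Z.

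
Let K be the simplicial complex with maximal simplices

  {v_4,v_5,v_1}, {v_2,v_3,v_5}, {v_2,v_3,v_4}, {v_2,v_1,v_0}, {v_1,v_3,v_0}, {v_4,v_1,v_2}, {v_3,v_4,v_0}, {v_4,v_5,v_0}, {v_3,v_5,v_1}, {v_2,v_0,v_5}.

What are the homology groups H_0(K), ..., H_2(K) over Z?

We work with the vertex ordering v_0 < v_1 < v_2 < v_3 < v_4 < v_5. The simplices of K, each written with vertices in increasing order, are:

  0-simplices (6): [v_0], [v_1], [v_2], [v_3], [v_4], [v_5]
  1-simplices (15): (15 of them)
  2-simplices (10): [v_0,v_1,v_2], [v_0,v_1,v_3], [v_0,v_2,v_5], [v_0,v_3,v_4], [v_0,v_4,v_5], [v_1,v_2,v_4], [v_1,v_3,v_5], [v_1,v_4,v_5], [v_2,v_3,v_4], [v_2,v_3,v_5]

giving chain groups C_0 ≅ Z^6, C_1 ≅ Z^15, C_2 ≅ Z^10.

The boundary map ∂_1: C_1 → C_0 maps an edge to its endpoints' difference, ∂[p,q] = q − p. For instance
  ∂[v_1,v_4] = [v_4] − [v_1].
The 6×15 boundary matrix has rank 5 and Smith normal form diag(1,1,1,1,1).

∂_2: C_2 → C_1 maps a triangle to the signed sum of its edges. For instance
  ∂[v_2,v_3,v_4] = [v_3,v_4] − [v_2,v_4] + [v_2,v_3],
  ∂[v_1,v_2,v_4] = [v_2,v_4] − [v_1,v_4] + [v_1,v_2].
The resulting 15×10 matrix has rank 10, and its Smith normal form has invariant factors (1,1,1,1,1,1,1,1,1,2).

Computing H_k = (kernel of ∂_k) / (image of ∂_{k+1}):

  H_0: rank C_0 − rank ∂_1 = 6 − 5 = 1, and the invariant factors of ∂_1 are all 1, so H_0 = Z.
  H_1: rank ker ∂_1 − rank ∂_2 = (15 − 5) − 10 = 0, and ∂_2 has invariant factor 2 > 1, so H_1 = Z/2.
  H_2: rank ker ∂_2 − rank ∂_3 = (10 − 10) − 0 = 0, and there is no ∂_3, so H_2 = 0.

As a check, the Euler characteristic is 6 − 15 + 10 = 1, which agrees with 1 − 0 + 0 = 1.

H_0 = Z,  H_1 = Z/2,  H_2 = 0.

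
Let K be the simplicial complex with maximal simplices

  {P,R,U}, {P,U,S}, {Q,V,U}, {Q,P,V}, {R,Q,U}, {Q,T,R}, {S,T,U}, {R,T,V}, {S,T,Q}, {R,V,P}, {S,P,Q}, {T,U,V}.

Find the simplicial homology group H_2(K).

H_2 ≅ 0.

We work with the vertex ordering P < Q < R < S < T < U < V. The simplices of K, each written with vertices in increasing order, are:

  0-simplices (7): P, Q, R, S, T, U, V
  1-simplices (18): PQ, PR, PS, PU, PV, QR, QS, QT, QU, QV, RT, RU, RV, ST, SU, TU, TV, UV
  2-simplices (12): PQS, PQV, PRU, PRV, PSU, QRT, QRU, QST, QUV, RTV, STU, TUV

so the chain groups are C_0 ≅ Z^7, C_1 ≅ Z^18, C_2 ≅ Z^12.

Boundary ∂_1: C_1 → C_0 maps an edge to its endpoints' difference, ∂[p,q] = q − p. For instance
  ∂PS = S − P.
As a 7×18 matrix over Z this has rank 6, with invariant factors (1,1,1,1,1,1).

∂_2: C_2 → C_1 maps a triangle to the signed sum of its edges. For instance
  ∂PSU = SU − PU + PS,
  ∂QRT = RT − QT + QR.
This gives a 18×12 integer matrix of rank 12; reducing to Smith normal form yields diagonal entries (1,1,1,1,1,1,1,1,1,1,1,2).

Computing H_k = (kernel of ∂_k) / (image of ∂_{k+1}):

  H_2: rank ker ∂_2 − rank ∂_3 = (12 − 12) − 0 = 0, and there is no ∂_3, so H_2 ≅ 0.

(K is a triangulation of the real projective plane RP^2.)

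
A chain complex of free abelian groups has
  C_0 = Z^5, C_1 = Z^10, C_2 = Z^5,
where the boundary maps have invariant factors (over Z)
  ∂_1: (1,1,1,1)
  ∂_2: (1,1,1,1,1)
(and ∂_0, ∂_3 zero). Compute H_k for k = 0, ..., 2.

H_0: b_0 = 5 − 0 − 4 = 1; torsion from ∂_1 factors > 1: none. So H_0 = Z.
H_1: b_1 = 10 − 4 − 5 = 1; torsion from ∂_2 factors > 1: none. So H_1 = Z.
H_2: b_2 = 5 − 5 − 0 = 0; torsion from ∂_3 factors > 1: none. So H_2 = 0.

H_0 = Z,  H_1 = Z,  H_2 = 0.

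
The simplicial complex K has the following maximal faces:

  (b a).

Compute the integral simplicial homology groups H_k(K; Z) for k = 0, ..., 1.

Fix the vertex order a < b and write every simplex with vertices in increasing order. Then dim K = 1 and the simplices of K are:

  0-simplices (2): a, b
  1-simplices (1): ab

Hence C_0 ≅ Z^2, C_1 ≅ Z^1.

Boundary ∂_1: C_1 → C_0 maps an edge to its endpoints' difference, ∂[p,q] = q − p. For instance
  ∂ab = b − a.
The 2×1 boundary matrix has rank 1 and Smith normal form diag(1).

Computing H_k = (kernel of ∂_k) / (image of ∂_{k+1}):

  H_0: rank C_0 − rank ∂_1 = 2 − 1 = 1, and the invariant factors of ∂_1 are all 1, so H_0 = Z.
  H_1: rank ker ∂_1 − rank ∂_2 = (1 − 1) − 0 = 0, and there is no ∂_2, so H_1 = 0.

H_0 = Z,  H_1 = 0.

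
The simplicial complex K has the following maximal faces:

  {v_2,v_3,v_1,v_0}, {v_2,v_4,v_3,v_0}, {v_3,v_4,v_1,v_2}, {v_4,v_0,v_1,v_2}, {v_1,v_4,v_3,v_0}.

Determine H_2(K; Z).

H_2 ≅ 0.

Fix the vertex order v_0 < v_1 < v_2 < v_3 < v_4 and write every simplex with vertices in increasing order. Then dim K = 3 and the simplices of K are:

  0-simplices (5): [v_0], [v_1], [v_2], [v_3], [v_4]
  1-simplices (10): [v_0,v_1], [v_0,v_2], [v_0,v_3], [v_0,v_4], [v_1,v_2], [v_1,v_3], [v_1,v_4], [v_2,v_3], [v_2,v_4], [v_3,v_4]
  2-simplices (10): [v_0,v_1,v_2], [v_0,v_1,v_3], [v_0,v_1,v_4], [v_0,v_2,v_3], [v_0,v_2,v_4], [v_0,v_3,v_4], [v_1,v_2,v_3], [v_1,v_2,v_4], [v_1,v_3,v_4], [v_2,v_3,v_4]
  3-simplices (5): [v_0,v_1,v_2,v_3], [v_0,v_1,v_2,v_4], [v_0,v_1,v_3,v_4], [v_0,v_2,v_3,v_4], [v_1,v_2,v_3,v_4]

Hence C_0 ≅ Z^5, C_1 ≅ Z^10, C_2 ≅ Z^10, C_3 ≅ Z^5.

Boundary ∂_1: C_1 → C_0 maps an edge to its endpoints' difference, ∂[p,q] = q − p. For instance
  ∂[v_0,v_4] = [v_4] − [v_0].
The 5×10 boundary matrix has rank 4 and Smith normal form diag(1,1,1,1).

Boundary ∂_2: C_2 → C_1 sends each 2-simplex [p,q,r] to [q,r] − [p,r] + [p,q]. For instance
  ∂[v_1,v_2,v_4] = [v_2,v_4] − [v_1,v_4] + [v_1,v_2],
  ∂[v_1,v_2,v_3] = [v_2,v_3] − [v_1,v_3] + [v_1,v_2].
As a 10×10 matrix over Z this has rank 6, with invariant factors (1,1,1,1,1,1).

Boundary ∂_3: C_3 → C_2 sends each 3-simplex σ to the alternating sum Σ_i (−1)^i (σ with its i-th vertex removed). For instance
  ∂[v_0,v_1,v_2,v_4] = [v_1,v_2,v_4] − [v_0,v_2,v_4] + [v_0,v_1,v_4] − [v_0,v_1,v_2],
  ∂[v_0,v_1,v_2,v_3] = [v_1,v_2,v_3] − [v_0,v_2,v_3] + [v_0,v_1,v_3] − [v_0,v_1,v_2].
This gives a 10×5 integer matrix of rank 4; reducing to Smith normal form yields diagonal entries (1,1,1,1).

Reading off H_k = ker ∂_k / im ∂_{k+1}:

  H_2: rank ker ∂_2 − rank ∂_3 = (10 − 6) − 4 = 0, and the invariant factors of ∂_3 are all 1, so H_2 = 0.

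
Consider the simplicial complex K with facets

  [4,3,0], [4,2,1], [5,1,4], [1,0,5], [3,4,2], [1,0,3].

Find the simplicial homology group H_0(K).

H_0 ≅ Z.

We work with the vertex ordering 0 < 1 < 2 < 3 < 4 < 5. The simplices of K, each written with vertices in increasing order, are:

  0-simplices (6): [0], [1], [2], [3], [4], [5]
  1-simplices (12): [0,1], [0,3], [0,4], [0,5], [1,2], [1,3], [1,4], [1,5], [2,3], [2,4], [3,4], [4,5]
  2-simplices (6): [0,1,3], [0,1,5], [0,3,4], [1,2,4], [1,4,5], [2,3,4]

Hence C_0 ≅ Z^6, C_1 ≅ Z^12, C_2 ≅ Z^6.

Boundary ∂_1: C_1 → C_0 maps an edge to its endpoints' difference, ∂[p,q] = q − p. For instance
  ∂[0,5] = [5] − [0].
As a 6×12 matrix over Z this has rank 5, with invariant factors (1,1,1,1,1).

The boundary map ∂_2: C_2 → C_1 maps a triangle to the signed sum of its edges. For instance
  ∂[2,3,4] = [3,4] − [2,4] + [2,3],
  ∂[0,1,5] = [1,5] − [0,5] + [0,1].
As a 12×6 matrix over Z this has rank 6, with invariant factors (1,1,1,1,1,1).

Now H_k = ker ∂_k / im ∂_{k+1}, so:

  H_0: rank C_0 − rank ∂_1 = 6 − 5 = 1, and the invariant factors of ∂_1 are all 1, so H_0 = Z.

(K is a triangulation of the cylinder S^1 x I.)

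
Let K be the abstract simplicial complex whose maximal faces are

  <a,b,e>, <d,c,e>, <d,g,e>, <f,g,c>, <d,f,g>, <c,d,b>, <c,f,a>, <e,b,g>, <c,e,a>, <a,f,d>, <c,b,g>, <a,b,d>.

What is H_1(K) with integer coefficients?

Take the total order a < b < c < d < e < f < g on the vertex set. Then K (dimension 2) consists of the simplices:

  0-simplices (7): a, b, c, d, e, f, g
  1-simplices (18): ab, ac, ad, ae, af, bc, bd, be, bg, cd, ce, cf, cg, de, df, dg, eg, fg
  2-simplices (12): abd, abe, ace, acf, adf, bcd, bcg, beg, cde, cfg, deg, dfg

so the chain groups are C_0 ≅ Z^7, C_1 ≅ Z^18, C_2 ≅ Z^12.

The boundary map ∂_1: C_1 → C_0 maps an edge to its endpoints' difference, ∂[p,q] = q − p. For instance
  ∂dg = g − d.
The 7×18 boundary matrix has rank 6 and Smith normal form diag(1,1,1,1,1,1).

∂_2: C_2 → C_1 maps a triangle to the signed sum of its edges. For instance
  ∂deg = eg − dg + de,
  ∂abe = be − ae + ab.
The 18×12 boundary matrix has rank 12 and Smith normal form diag(1,1,1,1,1,1,1,1,1,1,1,2).

Computing H_k = (kernel of ∂_k) / (image of ∂_{k+1}):

  H_1: rank ker ∂_1 − rank ∂_2 = (18 − 6) − 12 = 0, and ∂_2 has invariant factor 2 > 1, so H_1 = Z/2.

H_1 = Z/2.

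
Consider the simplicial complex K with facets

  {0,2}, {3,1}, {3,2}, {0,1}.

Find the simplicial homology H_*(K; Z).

Take the total order 0 < 1 < 2 < 3 on the vertex set. Then K (dimension 1) consists of the simplices:

  0-simplices (4): [0], [1], [2], [3]
  1-simplices (4): [0,1], [0,2], [1,3], [2,3]

giving chain groups C_0 ≅ Z^4, C_1 ≅ Z^4.

The boundary map ∂_1: C_1 → C_0 is given by ∂[p,q] = [q] − [p]. For instance
  ∂[1,3] = [3] − [1].
As a 4×4 matrix over Z this has rank 3, with invariant factors (1,1,1).

Now H_k = ker ∂_k / im ∂_{k+1}, so:

  H_0: rank C_0 − rank ∂_1 = 4 − 3 = 1, and the invariant factors of ∂_1 are all 1, so H_0 ≅ Z.
  H_1: rank ker ∂_1 − rank ∂_2 = (4 − 3) − 0 = 1, and there is no ∂_2, so H_1 ≅ Z.

H_0 = Z,  H_1 = Z.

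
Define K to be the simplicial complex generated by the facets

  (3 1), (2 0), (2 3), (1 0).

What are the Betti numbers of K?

We work with the vertex ordering 0 < 1 < 2 < 3. The simplices of K, each written with vertices in increasing order, are:

  0-simplices (4): [0], [1], [2], [3]
  1-simplices (4): [0,1], [0,2], [1,3], [2,3]

so the chain groups are C_0 ≅ Z^4, C_1 ≅ Z^4.

∂_1: C_1 → C_0 is given by ∂[p,q] = [q] − [p]. For instance
  ∂[0,1] = [1] − [0].
The 4×4 boundary matrix has rank 3 and Smith normal form diag(1,1,1).

Computing H_k = (kernel of ∂_k) / (image of ∂_{k+1}):

  H_0: rank C_0 − rank ∂_1 = 4 − 3 = 1, and the invariant factors of ∂_1 are all 1, so H_0 ≅ Z.
  H_1: rank ker ∂_1 − rank ∂_2 = (4 − 3) − 0 = 1, and there is no ∂_2, so H_1 ≅ Z.

As a check, the Euler characteristic is 4 − 4 = 0, which agrees with 1 − 1 = 0.

Hence the Betti numbers are b_0 = 1, b_1 = 1.

b_0 = 1, b_1 = 1.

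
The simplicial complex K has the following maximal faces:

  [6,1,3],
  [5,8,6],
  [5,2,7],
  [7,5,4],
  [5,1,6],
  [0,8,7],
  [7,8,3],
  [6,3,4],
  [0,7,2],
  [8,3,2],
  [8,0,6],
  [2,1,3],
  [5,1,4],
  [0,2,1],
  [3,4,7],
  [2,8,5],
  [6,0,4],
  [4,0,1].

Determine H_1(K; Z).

Order the vertices as 0 < 1 < 2 < 3 < 4 < 5 < 6 < 7 < 8. Listing each simplex with vertices in this order, K has dimension 2 with simplices:

  0-simplices (9): [0], [1], [2], [3], [4], [5], [6], [7], [8]
  1-simplices (27): (27 of them)
  2-simplices (18): [0,1,2], [0,1,4], [0,2,7], [0,4,6], [0,6,8], [0,7,8], [1,2,3], [1,3,6], [1,4,5], [1,5,6], [2,3,8], [2,5,7], [2,5,8], [3,4,6], [3,4,7], [3,7,8], [4,5,7], [5,6,8]

giving chain groups C_0 ≅ Z^9, C_1 ≅ Z^27, C_2 ≅ Z^18.

Boundary ∂_1: C_1 → C_0 is given by ∂[p,q] = [q] − [p]. For instance
  ∂[2,3] = [3] − [2].
The resulting 9×27 matrix has rank 8, and its Smith normal form has invariant factors (1,1,1,1,1,1,1,1).

∂_2: C_2 → C_1 sends each 2-simplex [p,q,r] to [q,r] − [p,r] + [p,q]. For instance
  ∂[0,1,2] = [1,2] − [0,2] + [0,1],
  ∂[3,4,7] = [4,7] − [3,7] + [3,4].
The 27×18 boundary matrix has rank 18 and Smith normal form diag(1,1,1,1,1,1,1,1,1,1,1,1,1,1,1,1,1,2).

From H_k ≅ ker(∂_k) / im(∂_{k+1}) we obtain:

  H_1: rank ker ∂_1 − rank ∂_2 = (27 − 8) − 18 = 1, and ∂_2 has invariant factor 2 > 1, so H_1 ≅ Z ⊕ Z/2.

H_1 = Z ⊕ Z/2.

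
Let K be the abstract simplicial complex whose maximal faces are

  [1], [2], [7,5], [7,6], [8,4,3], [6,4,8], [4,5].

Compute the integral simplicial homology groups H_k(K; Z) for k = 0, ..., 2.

Order the vertices as 1 < 2 < 3 < 4 < 5 < 6 < 7 < 8. Listing each simplex with vertices in this order, K has dimension 2 with simplices:

  0-simplices (8): [1], [2], [3], [4], [5], [6], [7], [8]
  1-simplices (8): [3,4], [3,8], [4,5], [4,6], [4,8], [5,7], [6,7], [6,8]
  2-simplices (2): [3,4,8], [4,6,8]

Hence C_0 ≅ Z^8, C_1 ≅ Z^8, C_2 ≅ Z^2.

∂_1: C_1 → C_0 is given by ∂[p,q] = [q] − [p]. For instance
  ∂[3,8] = [8] − [3].
As a 8×8 matrix over Z this has rank 5, with invariant factors (1,1,1,1,1).

∂_2: C_2 → C_1 acts by ∂[p,q,r] = [q,r] − [p,r] + [p,q]. For instance
  ∂[3,4,8] = [4,8] − [3,8] + [3,4],
  ∂[4,6,8] = [6,8] − [4,8] + [4,6].
As a 8×2 matrix over Z this has rank 2, with invariant factors (1,1).

Reading off H_k = ker ∂_k / im ∂_{k+1}:

  H_0: rank C_0 − rank ∂_1 = 8 − 5 = 3, and the invariant factors of ∂_1 are all 1, so H_0 ≅ Z^3.
  H_1: rank ker ∂_1 − rank ∂_2 = (8 − 5) − 2 = 1, and the invariant factors of ∂_2 are all 1, so H_1 ≅ Z.
  H_2: rank ker ∂_2 − rank ∂_3 = (2 − 2) − 0 = 0, and there is no ∂_3, so H_2 ≅ 0.

H_0 = Z^3,  H_1 = Z,  H_2 = 0.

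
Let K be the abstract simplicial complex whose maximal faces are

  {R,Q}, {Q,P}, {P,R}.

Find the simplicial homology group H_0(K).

H_0 = Z.

Fix the vertex order P < Q < R and write every simplex with vertices in increasing order. Then dim K = 1 and the simplices of K are:

  0-simplices (3): P, Q, R
  1-simplices (3): PQ, PR, QR

so the chain groups are C_0 ≅ Z^3, C_1 ≅ Z^3.

∂_1: C_1 → C_0 maps an edge to its endpoints' difference, ∂[p,q] = q − p. For instance
  ∂PR = R − P.
The 3×3 boundary matrix has rank 2 and Smith normal form diag(1,1).

Reading off H_k = ker ∂_k / im ∂_{k+1}:

  H_0: rank C_0 − rank ∂_1 = 3 − 2 = 1, and the invariant factors of ∂_1 are all 1, so H_0 ≅ Z.

(K is a triangulation of the circle S^1.)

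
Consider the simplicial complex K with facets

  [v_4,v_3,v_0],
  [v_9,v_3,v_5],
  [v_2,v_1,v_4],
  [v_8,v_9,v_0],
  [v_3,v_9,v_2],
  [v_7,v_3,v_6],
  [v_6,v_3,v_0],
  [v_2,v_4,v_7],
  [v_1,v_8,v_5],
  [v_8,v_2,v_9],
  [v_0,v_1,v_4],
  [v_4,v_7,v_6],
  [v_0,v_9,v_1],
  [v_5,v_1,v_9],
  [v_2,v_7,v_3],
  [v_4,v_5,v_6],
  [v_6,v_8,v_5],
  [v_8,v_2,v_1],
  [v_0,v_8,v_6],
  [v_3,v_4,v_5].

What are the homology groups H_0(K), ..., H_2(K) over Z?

Order the vertices as v_0 < v_1 < v_2 < v_3 < v_4 < v_5 < v_6 < v_7 < v_8 < v_9. Listing each simplex with vertices in this order, K has dimension 2 with simplices:

  0-simplices (10): [v_0], [v_1], [v_2], [v_3], [v_4], [v_5], [v_6], [v_7], [v_8], [v_9]
  1-simplices (30): (30 of them)
  2-simplices (20): (20 of them)

so the chain groups are C_0 ≅ Z^10, C_1 ≅ Z^30, C_2 ≅ Z^20.

Boundary ∂_1: C_1 → C_0 sends each edge [p,q] (with p < q) to q − p. For instance
  ∂[v_2,v_8] = [v_8] − [v_2].
As a 10×30 matrix over Z this has rank 9, with invariant factors (1,1,1,1,1,1,1,1,1).

∂_2: C_2 → C_1 sends each 2-simplex [p,q,r] to [q,r] − [p,r] + [p,q]. For instance
  ∂[v_1,v_2,v_8] = [v_2,v_8] − [v_1,v_8] + [v_1,v_2],
  ∂[v_3,v_5,v_9] = [v_5,v_9] − [v_3,v_9] + [v_3,v_5].
The resulting 30×20 matrix has rank 20, and its Smith normal form has invariant factors (1,1,1,1,1,1,1,1,1,1,1,1,1,1,1,1,1,1,1,2).

Computing H_k = (kernel of ∂_k) / (image of ∂_{k+1}):

  H_0: rank C_0 − rank ∂_1 = 10 − 9 = 1, and the invariant factors of ∂_1 are all 1, so H_0 ≅ Z.
  H_1: rank ker ∂_1 − rank ∂_2 = (30 − 9) − 20 = 1, and ∂_2 has invariant factor 2 > 1, so H_1 ≅ Z ⊕ Z/2.
  H_2: rank ker ∂_2 − rank ∂_3 = (20 − 20) − 0 = 0, and there is no ∂_3, so H_2 ≅ 0.

H_0 = Z,  H_1 = Z ⊕ Z/2,  H_2 = 0.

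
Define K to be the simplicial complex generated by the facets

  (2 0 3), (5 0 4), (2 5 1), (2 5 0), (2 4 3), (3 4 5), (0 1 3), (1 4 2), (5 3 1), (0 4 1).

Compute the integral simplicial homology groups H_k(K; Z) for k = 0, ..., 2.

Take the total order 0 < 1 < 2 < 3 < 4 < 5 on the vertex set. Then K (dimension 2) consists of the simplices:

  0-simplices (6): [0], [1], [2], [3], [4], [5]
  1-simplices (15): [0,1], [0,2], [0,3], [0,4], [0,5], [1,2], [1,3], [1,4], [1,5], [2,3], [2,4], [2,5], [3,4], [3,5], [4,5]
  2-simplices (10): [0,1,3], [0,1,4], [0,2,3], [0,2,5], [0,4,5], [1,2,4], [1,2,5], [1,3,5], [2,3,4], [3,4,5]

giving chain groups C_0 ≅ Z^6, C_1 ≅ Z^15, C_2 ≅ Z^10.

∂_1: C_1 → C_0 sends each edge [p,q] (with p < q) to q − p.
As a 6×15 matrix over Z this has rank 5, with invariant factors (1,1,1,1,1).

∂_2: C_2 → C_1 maps a triangle to the signed sum of its edges. For instance
  ∂[0,1,4] = [1,4] − [0,4] + [0,1],
  ∂[1,2,4] = [2,4] − [1,4] + [1,2].
This gives a 15×10 integer matrix of rank 10; reducing to Smith normal form yields diagonal entries (1,1,1,1,1,1,1,1,1,2).

Reading off H_k = ker ∂_k / im ∂_{k+1}:

  H_0: rank C_0 − rank ∂_1 = 6 − 5 = 1, and the invariant factors of ∂_1 are all 1, so H_0 = Z.
  H_1: rank ker ∂_1 − rank ∂_2 = (15 − 5) − 10 = 0, and ∂_2 has invariant factor 2 > 1, so H_1 = Z/2.
  H_2: rank ker ∂_2 − rank ∂_3 = (10 − 10) − 0 = 0, and there is no ∂_3, so H_2 = 0.

As a check, the Euler characteristic is 6 − 15 + 10 = 1, which agrees with 1 − 0 + 0 = 1.

H_0 = Z,  H_1 = Z/2,  H_2 = 0.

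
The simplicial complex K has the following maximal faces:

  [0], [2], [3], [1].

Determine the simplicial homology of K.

K has 4 vertices.
rank ∂_0 = 0, rank ∂_1 = 0 ⇒ b_0 = 4 − 0 − 0 = 4. So H_0 = Z^4.

H_0 = Z^4.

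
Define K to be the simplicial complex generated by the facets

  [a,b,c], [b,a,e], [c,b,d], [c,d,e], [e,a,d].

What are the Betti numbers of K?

b_0 = 1, b_1 = 1, b_2 = 0.

Take the total order a < b < c < d < e on the vertex set. Then K (dimension 2) consists of the simplices:

  0-simplices (5): a, b, c, d, e
  1-simplices (10): ab, ac, ad, ae, bc, bd, be, cd, ce, de
  2-simplices (5): abc, abe, ade, bcd, cde

giving chain groups C_0 ≅ Z^5, C_1 ≅ Z^10, C_2 ≅ Z^5.

The boundary map ∂_1: C_1 → C_0 sends each edge [p,q] (with p < q) to q − p. For instance
  ∂ad = d − a.
This gives a 5×10 integer matrix of rank 4; reducing to Smith normal form yields diagonal entries (1,1,1,1).

Boundary ∂_2: C_2 → C_1 acts by ∂[p,q,r] = [q,r] − [p,r] + [p,q]. For instance
  ∂abc = bc − ac + ab,
  ∂cde = de − ce + cd.
As a 10×5 matrix over Z this has rank 5, with invariant factors (1,1,1,1,1).

From H_k ≅ ker(∂_k) / im(∂_{k+1}) we obtain:

  H_0: rank C_0 − rank ∂_1 = 5 − 4 = 1, and the invariant factors of ∂_1 are all 1, so H_0 ≅ Z.
  H_1: rank ker ∂_1 − rank ∂_2 = (10 − 4) − 5 = 1, and the invariant factors of ∂_2 are all 1, so H_1 ≅ Z.
  H_2: rank ker ∂_2 − rank ∂_3 = (5 − 5) − 0 = 0, and there is no ∂_3, so H_2 ≅ 0.

(K is a triangulation of the Möbius band.)

Hence the Betti numbers are b_0 = 1, b_1 = 1, b_2 = 0.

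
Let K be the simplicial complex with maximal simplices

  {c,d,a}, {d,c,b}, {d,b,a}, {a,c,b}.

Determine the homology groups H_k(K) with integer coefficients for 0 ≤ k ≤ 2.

H_0 = Z,  H_1 = 0,  H_2 = Z.

Take the total order a < b < c < d on the vertex set. Then K (dimension 2) consists of the simplices:

  0-simplices (4): a, b, c, d
  1-simplices (6): ab, ac, ad, bc, bd, cd
  2-simplices (4): abc, abd, acd, bcd

so the chain groups are C_0 ≅ Z^4, C_1 ≅ Z^6, C_2 ≅ Z^4.

∂_1: C_1 → C_0 maps an edge to its endpoints' difference, ∂[p,q] = q − p. For instance
  ∂cd = d − c.
The resulting 4×6 matrix has rank 3, and its Smith normal form has invariant factors (1,1,1).

The boundary map ∂_2: C_2 → C_1 acts by ∂[p,q,r] = [q,r] − [p,r] + [p,q]. For instance
  ∂acd = cd − ad + ac,
  ∂abd = bd − ad + ab.
As a 6×4 matrix over Z this has rank 3, with invariant factors (1,1,1).

Reading off H_k = ker ∂_k / im ∂_{k+1}:

  H_0: rank C_0 − rank ∂_1 = 4 − 3 = 1, and the invariant factors of ∂_1 are all 1, so H_0 ≅ Z.
  H_1: rank ker ∂_1 − rank ∂_2 = (6 − 3) − 3 = 0, and the invariant factors of ∂_2 are all 1, so H_1 ≅ 0.
  H_2: rank ker ∂_2 − rank ∂_3 = (4 − 3) − 0 = 1, and there is no ∂_3, so H_2 ≅ Z.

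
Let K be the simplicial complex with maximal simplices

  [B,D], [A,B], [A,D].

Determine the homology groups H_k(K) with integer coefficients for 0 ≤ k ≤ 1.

Fix the vertex order A < B < D and write every simplex with vertices in increasing order. Then dim K = 1 and the simplices of K are:

  0-simplices (3): A, B, D
  1-simplices (3): AB, AD, BD

giving chain groups C_0 ≅ Z^3, C_1 ≅ Z^3.

Boundary ∂_1: C_1 → C_0 maps an edge to its endpoints' difference, ∂[p,q] = q − p.
As a 3×3 matrix over Z this has rank 2, with invariant factors (1,1).

Now H_k = ker ∂_k / im ∂_{k+1}, so:

  H_0: rank C_0 − rank ∂_1 = 3 − 2 = 1, and the invariant factors of ∂_1 are all 1, so H_0 = Z.
  H_1: rank ker ∂_1 − rank ∂_2 = (3 − 2) − 0 = 1, and there is no ∂_2, so H_1 = Z.

H_0 ≅ Z,  H_1 ≅ Z.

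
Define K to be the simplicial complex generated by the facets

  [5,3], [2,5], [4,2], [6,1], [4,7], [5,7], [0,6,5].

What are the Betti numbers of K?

b_0 = 1, b_1 = 1, b_2 = 0.

Order the vertices as 0 < 1 < 2 < 3 < 4 < 5 < 6 < 7. Listing each simplex with vertices in this order, K has dimension 2 with simplices:

  0-simplices (8): [0], [1], [2], [3], [4], [5], [6], [7]
  1-simplices (9): [0,5], [0,6], [1,6], [2,4], [2,5], [3,5], [4,7], [5,6], [5,7]
  2-simplices (1): [0,5,6]

Hence C_0 ≅ Z^8, C_1 ≅ Z^9, C_2 ≅ Z^1.

The boundary map ∂_1: C_1 → C_0 is given by ∂[p,q] = [q] − [p].
As a 8×9 matrix over Z this has rank 7, with invariant factors (1,1,1,1,1,1,1).

The boundary map ∂_2: C_2 → C_1 acts by ∂[p,q,r] = [q,r] − [p,r] + [p,q]. For instance
  ∂[0,5,6] = [5,6] − [0,6] + [0,5].
As a 9×1 matrix over Z this has rank 1, with invariant factors (1).

Computing H_k = (kernel of ∂_k) / (image of ∂_{k+1}):

  H_0: rank C_0 − rank ∂_1 = 8 − 7 = 1, and the invariant factors of ∂_1 are all 1, so H_0 ≅ Z.
  H_1: rank ker ∂_1 − rank ∂_2 = (9 − 7) − 1 = 1, and the invariant factors of ∂_2 are all 1, so H_1 ≅ Z.
  H_2: rank ker ∂_2 − rank ∂_3 = (1 − 1) − 0 = 0, and there is no ∂_3, so H_2 ≅ 0.

Hence the Betti numbers are b_0 = 1, b_1 = 1, b_2 = 0.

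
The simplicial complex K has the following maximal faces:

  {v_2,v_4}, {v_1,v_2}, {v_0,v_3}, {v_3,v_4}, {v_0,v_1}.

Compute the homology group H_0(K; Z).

H_0 ≅ Z.

K has 5 vertices, 5 edges.
rank ∂_0 = 0, rank ∂_1 = 4 ⇒ b_0 = 5 − 0 − 4 = 1; all invariant factors of ∂_1 are 1 so no torsion. So H_0 ≅ Z.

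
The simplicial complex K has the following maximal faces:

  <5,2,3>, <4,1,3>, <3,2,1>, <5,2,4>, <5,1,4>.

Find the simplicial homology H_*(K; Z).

H_0 ≅ Z,  H_1 ≅ Z,  H_2 = 0.

Order the vertices as 1 < 2 < 3 < 4 < 5. Listing each simplex with vertices in this order, K has dimension 2 with simplices:

  0-simplices (5): [1], [2], [3], [4], [5]
  1-simplices (10): [1,2], [1,3], [1,4], [1,5], [2,3], [2,4], [2,5], [3,4], [3,5], [4,5]
  2-simplices (5): [1,2,3], [1,3,4], [1,4,5], [2,3,5], [2,4,5]

giving chain groups C_0 ≅ Z^5, C_1 ≅ Z^10, C_2 ≅ Z^5.

Boundary ∂_1: C_1 → C_0 maps an edge to its endpoints' difference, ∂[p,q] = q − p. For instance
  ∂[3,4] = [4] − [3].
This gives a 5×10 integer matrix of rank 4; reducing to Smith normal form yields diagonal entries (1,1,1,1).

Boundary ∂_2: C_2 → C_1 sends each 2-simplex [p,q,r] to [q,r] − [p,r] + [p,q]. For instance
  ∂[1,2,3] = [2,3] − [1,3] + [1,2],
  ∂[2,4,5] = [4,5] − [2,5] + [2,4].
As a 10×5 matrix over Z this has rank 5, with invariant factors (1,1,1,1,1).

Computing H_k = (kernel of ∂_k) / (image of ∂_{k+1}):

  H_0: rank C_0 − rank ∂_1 = 5 − 4 = 1, and the invariant factors of ∂_1 are all 1, so H_0 ≅ Z.
  H_1: rank ker ∂_1 − rank ∂_2 = (10 − 4) − 5 = 1, and the invariant factors of ∂_2 are all 1, so H_1 ≅ Z.
  H_2: rank ker ∂_2 − rank ∂_3 = (5 − 5) − 0 = 0, and there is no ∂_3, so H_2 ≅ 0.

As a check, the Euler characteristic is 5 − 10 + 5 = 0, which agrees with 1 − 1 + 0 = 0.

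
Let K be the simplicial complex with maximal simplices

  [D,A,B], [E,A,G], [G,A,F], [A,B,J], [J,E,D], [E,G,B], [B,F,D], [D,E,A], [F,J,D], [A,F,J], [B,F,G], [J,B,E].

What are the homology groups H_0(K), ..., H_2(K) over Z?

H_0 ≅ Z,  H_1 ≅ Z/2Z,  H_2 = 0.

Take the total order A < B < D < E < F < G < J on the vertex set. Then K (dimension 2) consists of the simplices:

  0-simplices (7): A, B, D, E, F, G, J
  1-simplices (18): AB, AD, AE, AF, AG, AJ, BD, BE, BF, BG, BJ, DE, DF, DJ, EG, EJ, FG, FJ
  2-simplices (12): ABD, ABJ, ADE, AEG, AFG, AFJ, BDF, BEG, BEJ, BFG, DEJ, DFJ

giving chain groups C_0 ≅ Z^7, C_1 ≅ Z^18, C_2 ≅ Z^12.

∂_1: C_1 → C_0 is given by ∂[p,q] = [q] − [p].
The resulting 7×18 matrix has rank 6, and its Smith normal form has invariant factors (1,1,1,1,1,1).

The boundary map ∂_2: C_2 → C_1 sends each 2-simplex [p,q,r] to [q,r] − [p,r] + [p,q]. For instance
  ∂BEG = EG − BG + BE,
  ∂DEJ = EJ − DJ + DE.
As a 18×12 matrix over Z this has rank 12, with invariant factors (1,1,1,1,1,1,1,1,1,1,1,2).

Now H_k = ker ∂_k / im ∂_{k+1}, so:

  H_0: rank C_0 − rank ∂_1 = 7 − 6 = 1, and the invariant factors of ∂_1 are all 1, so H_0 = Z.
  H_1: rank ker ∂_1 − rank ∂_2 = (18 − 6) − 12 = 0, and ∂_2 has invariant factor 2 > 1, so H_1 = Z/2Z.
  H_2: rank ker ∂_2 − rank ∂_3 = (12 − 12) − 0 = 0, and there is no ∂_3, so H_2 = 0.

As a check, the Euler characteristic is 7 − 18 + 12 = 1, which agrees with 1 − 0 + 0 = 1.
(K is a triangulation of the real projective plane RP^2.)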